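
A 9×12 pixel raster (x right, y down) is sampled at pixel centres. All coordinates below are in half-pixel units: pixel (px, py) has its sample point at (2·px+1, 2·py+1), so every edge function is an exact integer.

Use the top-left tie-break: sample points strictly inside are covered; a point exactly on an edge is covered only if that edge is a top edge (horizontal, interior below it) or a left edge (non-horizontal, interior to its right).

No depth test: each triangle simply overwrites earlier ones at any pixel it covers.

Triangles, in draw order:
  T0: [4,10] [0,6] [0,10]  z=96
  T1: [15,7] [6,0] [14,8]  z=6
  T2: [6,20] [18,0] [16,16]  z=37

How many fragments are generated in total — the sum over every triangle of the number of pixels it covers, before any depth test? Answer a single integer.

T0:
  2·area = 16  (B↔C swapped to make it positive)
  edge (4, 10)→(0, 10): d=(-4,0) right/bottom  bias=-1
  edge (0, 10)→(0, 6): d=(0,-4) top-left  bias=+0
  edge (0, 6)→(4, 10): d=(4,4) right/bottom  bias=-1
    (0,3)@(1, 7): e=[12,4,0] → ·  [on edge]
    (0,4)@(1, 9): e=[4,4,8] → #
    (1,4)@(3, 9): e=[4,12,0] → ·  [on edge]
    (0,5)@(1, 11): e=[-4,4,16] → ·
    (2,5)@(5, 11): e=[-4,20,0] → ·  [on edge]
    (3,6)@(7, 13): e=[-12,28,0] → ·  [on edge]
    (4,7)@(9, 15): e=[-20,36,0] → ·  [on edge]
    (5,8)@(11, 17): e=[-28,44,0] → ·  [on edge]
    (6,9)@(13, 19): e=[-36,52,0] → ·  [on edge]
    (7,10)@(15, 21): e=[-44,60,0] → ·  [on edge]
    (8,11)@(17, 23): e=[-52,68,0] → ·  [on edge]
  covered (1 px):
    · · · · · · · · ·
    · · · · · · · · ·
    · · · · · · · · ·
    · · · · · · · · ·
    # · · · · · · · ·
    · · · · · · · · ·
    · · · · · · · · ·
    · · · · · · · · ·
    · · · · · · · · ·
    · · · · · · · · ·
    · · · · · · · · ·
    · · · · · · · · ·
T1:
  2·area = 16  (B↔C swapped to make it positive)
  edge (15, 7)→(14, 8): d=(-1,1) right/bottom  bias=-1
  edge (14, 8)→(6, 0): d=(-8,-8) top-left  bias=+0
  edge (6, 0)→(15, 7): d=(9,7) right/bottom  bias=-1
    (3,0)@(7, 1): e=[14,0,2] → #  [on edge]
    (4,0)@(9, 1): e=[12,16,-12] → ·
    (3,1)@(7, 3): e=[12,-16,20] → ·
    (4,1)@(9, 3): e=[10,0,6] → #  [on edge]
    (5,1)@(11, 3): e=[8,16,-8] → ·
    (4,2)@(9, 5): e=[8,-16,24] → ·
    (5,2)@(11, 5): e=[6,0,10] → #  [on edge]
    (6,2)@(13, 5): e=[4,16,-4] → ·
    (8,2)@(17, 5): e=[0,48,-32] → ·  [on edge]
    (5,3)@(11, 7): e=[4,-16,28] → ·
    (6,3)@(13, 7): e=[2,0,14] → #  [on edge]
    (7,3)@(15, 7): e=[0,16,0] → ·  [on edge]
    (6,4)@(13, 9): e=[0,-16,32] → ·  [on edge]
    (7,4)@(15, 9): e=[-2,0,18] → ·  [on edge]
    (5,5)@(11, 11): e=[0,-48,64] → ·  [on edge]
    (8,5)@(17, 11): e=[-6,0,22] → ·  [on edge]
    (4,6)@(9, 13): e=[0,-80,96] → ·  [on edge]
    (3,7)@(7, 15): e=[0,-112,128] → ·  [on edge]
    (2,8)@(5, 17): e=[0,-144,160] → ·  [on edge]
    (1,9)@(3, 19): e=[0,-176,192] → ·  [on edge]
    (0,10)@(1, 21): e=[0,-208,224] → ·  [on edge]
  covered (4 px):
    · · · # · · · · ·
    · · · · # · · · ·
    · · · · · # · · ·
    · · · · · · # · ·
    · · · · · · · · ·
    · · · · · · · · ·
    · · · · · · · · ·
    · · · · · · · · ·
    · · · · · · · · ·
    · · · · · · · · ·
    · · · · · · · · ·
    · · · · · · · · ·
T2:
  2·area = 152
  edge (6, 20)→(18, 0): d=(12,-20) top-left  bias=+0
  edge (18, 0)→(16, 16): d=(-2,16) right/bottom  bias=-1
  edge (16, 16)→(6, 20): d=(-10,4) right/bottom  bias=-1
    (8,1)@(17, 3): e=[16,10,126] → #
    (7,2)@(15, 5): e=[0,38,114] → #  [on edge]
    (7,3)@(15, 7): e=[24,34,94] → #
    (6,4)@(13, 9): e=[8,62,82] → #
    (8,4)@(17, 9): e=[88,-2,66] → ·
    (6,5)@(13, 11): e=[32,58,62] → #
    (8,5)@(17, 11): e=[112,-6,46] → ·
    (5,6)@(11, 13): e=[16,86,50] → #
    (8,6)@(17, 13): e=[136,-10,26] → ·
    (4,7)@(9, 15): e=[0,114,38] → #  [on edge]
    (8,7)@(17, 15): e=[160,-14,6] → ·
    (4,8)@(9, 17): e=[24,110,18] → #
  covered (20 px):
    · · · · · · · · ·
    · · · · · · · · #
    · · · · · · · # #
    · · · · · · · # #
    · · · · · · # # ·
    · · · · · · # # ·
    · · · · · # # # ·
    · · · · # # # # ·
    · · · · # # # · ·
    · · · # · · · · ·
    · · · · · · · · ·
    · · · · · · · · ·

Answer: 25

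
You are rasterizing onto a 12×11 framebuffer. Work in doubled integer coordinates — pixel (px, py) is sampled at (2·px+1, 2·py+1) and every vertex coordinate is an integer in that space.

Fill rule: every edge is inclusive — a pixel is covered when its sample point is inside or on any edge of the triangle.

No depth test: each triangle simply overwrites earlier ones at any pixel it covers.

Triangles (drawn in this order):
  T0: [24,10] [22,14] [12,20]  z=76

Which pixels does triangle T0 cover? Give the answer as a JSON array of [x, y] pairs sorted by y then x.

T0:
  2·area = 28
  edge (24, 10)→(22, 14): d=(-2,4) inclusive
  edge (22, 14)→(12, 20): d=(-10,6) inclusive
  edge (12, 20)→(24, 10): d=(12,-10) inclusive
    (11,5)@(23, 11): e=[2,24,2] → X
    (10,6)@(21, 13): e=[6,16,6] → X
    (11,6)@(23, 13): e=[-2,4,26] → .
    (9,7)@(19, 15): e=[10,8,10] → X
    (10,7)@(21, 15): e=[2,-4,30] → .
    (8,8)@(17, 17): e=[14,0,14] → X  [on edge]
    (9,8)@(19, 17): e=[6,-12,34] → .
    (8,9)@(17, 19): e=[10,-20,38] → .
  covered (4 px):
    . . . . . . . . . . . .
    . . . . . . . . . . . .
    . . . . . . . . . . . .
    . . . . . . . . . . . .
    . . . . . . . . . . . .
    . . . . . . . . . . . X
    . . . . . . . . . . X .
    . . . . . . . . . X . .
    . . . . . . . . X . . .
    . . . . . . . . . . . .
    . . . . . . . . . . . .

Result: [[11,5],[10,6],[9,7],[8,8]]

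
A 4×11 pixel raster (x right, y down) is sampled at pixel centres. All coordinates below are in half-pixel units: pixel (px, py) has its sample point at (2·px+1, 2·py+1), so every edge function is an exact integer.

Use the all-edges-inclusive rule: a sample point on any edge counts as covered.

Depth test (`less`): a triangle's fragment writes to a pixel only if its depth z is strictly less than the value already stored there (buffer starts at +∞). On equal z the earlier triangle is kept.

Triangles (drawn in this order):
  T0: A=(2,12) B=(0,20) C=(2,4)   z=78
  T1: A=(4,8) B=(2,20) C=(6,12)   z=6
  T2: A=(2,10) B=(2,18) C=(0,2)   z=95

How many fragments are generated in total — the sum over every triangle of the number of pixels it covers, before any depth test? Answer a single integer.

T0:
  2·area = 16
  edge (2, 12)→(0, 20): d=(-2,8) inclusive
  edge (0, 20)→(2, 4): d=(2,-16) inclusive
  edge (2, 4)→(2, 12): d=(0,8) inclusive
    (0,6)@(1, 13): e=[6,2,8] → #
    (1,6)@(3, 13): e=[-10,34,-8] → ·
    (0,7)@(1, 15): e=[2,6,8] → #
    (1,7)@(3, 15): e=[-14,38,-8] → ·
    (0,8)@(1, 17): e=[-2,10,8] → ·
  covered (2 px):
    · · · ·
    · · · ·
    · · · ·
    · · · ·
    · · · ·
    · · · ·
    # · · ·
    # · · ·
    · · · ·
    · · · ·
    · · · ·
T1:
  2·area = 32  (B↔C swapped to make it positive)
  edge (4, 8)→(6, 12): d=(2,4) inclusive
  edge (6, 12)→(2, 20): d=(-4,8) inclusive
  edge (2, 20)→(4, 8): d=(2,-12) inclusive
    (2,5)@(5, 11): e=[2,12,18] → #
    (3,5)@(7, 11): e=[-6,-4,42] → ·
    (2,6)@(5, 13): e=[6,4,22] → #
    (3,6)@(7, 13): e=[-2,-12,46] → ·
    (1,7)@(3, 15): e=[18,12,2] → #
    (2,7)@(5, 15): e=[10,-4,26] → ·
    (1,8)@(3, 17): e=[22,4,6] → #
    (2,8)@(5, 17): e=[14,-12,30] → ·
    (1,9)@(3, 19): e=[26,-4,10] → ·
  covered (4 px):
    · · · ·
    · · · ·
    · · · ·
    · · · ·
    · · · ·
    · · # ·
    · · # ·
    · # · ·
    · # · ·
    · · · ·
    · · · ·
T2:
  2·area = 16
  edge (2, 10)→(2, 18): d=(0,8) inclusive
  edge (2, 18)→(0, 2): d=(-2,-16) inclusive
  edge (0, 2)→(2, 10): d=(2,8) inclusive
    (0,3)@(1, 7): e=[8,6,2] → #
    (1,3)@(3, 7): e=[-8,38,-14] → ·
    (0,4)@(1, 9): e=[8,2,6] → #
    (1,4)@(3, 9): e=[-8,34,-10] → ·
    (0,5)@(1, 11): e=[8,-2,10] → ·
  covered (2 px):
    · · · ·
    · · · ·
    · · · ·
    # · · ·
    # · · ·
    · · · ·
    · · · ·
    · · · ·
    · · · ·
    · · · ·
    · · · ·

Result: 8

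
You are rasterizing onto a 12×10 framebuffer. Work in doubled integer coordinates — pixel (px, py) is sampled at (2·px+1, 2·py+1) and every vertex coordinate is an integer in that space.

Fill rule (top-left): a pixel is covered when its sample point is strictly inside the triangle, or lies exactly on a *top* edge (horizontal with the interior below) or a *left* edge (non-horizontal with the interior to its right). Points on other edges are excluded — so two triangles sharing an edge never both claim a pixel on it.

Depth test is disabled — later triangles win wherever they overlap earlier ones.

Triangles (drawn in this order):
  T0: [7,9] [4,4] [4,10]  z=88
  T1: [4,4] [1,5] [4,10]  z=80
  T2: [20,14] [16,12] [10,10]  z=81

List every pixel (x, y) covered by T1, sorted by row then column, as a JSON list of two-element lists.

T0:
  2·area = 18  (B↔C swapped to make it positive)
  edge (7, 9)→(4, 10): d=(-3,1) right/bottom  bias=-1
  edge (4, 10)→(4, 4): d=(0,-6) top-left  bias=+0
  edge (4, 4)→(7, 9): d=(3,5) right/bottom  bias=-1
    (9,2)@(19, 5): e=[0,90,-72] → .  [on edge]
    (2,3)@(5, 7): e=[8,6,4] → X
    (3,3)@(7, 7): e=[6,18,-6] → .
    (6,3)@(13, 7): e=[0,54,-36] → .  [on edge]
    (2,4)@(5, 9): e=[2,6,10] → X
    (3,4)@(7, 9): e=[0,18,0] → .  [on edge]
    (0,5)@(1, 11): e=[0,-18,36] → .  [on edge]
    (2,5)@(5, 11): e=[-4,6,16] → .
    (6,9)@(13, 19): e=[-36,54,0] → .  [on edge]
  covered (2 px):
    . . . . . . . . . . . .
    . . . . . . . . . . . .
    . . . . . . . . . . . .
    . . X . . . . . . . . .
    . . X . . . . . . . . .
    . . . . . . . . . . . .
    . . . . . . . . . . . .
    . . . . . . . . . . . .
    . . . . . . . . . . . .
    . . . . . . . . . . . .
T1:
  2·area = 18  (B↔C swapped to make it positive)
  edge (4, 4)→(4, 10): d=(0,6) right/bottom  bias=-1
  edge (4, 10)→(1, 5): d=(-3,-5) top-left  bias=+0
  edge (1, 5)→(4, 4): d=(3,-1) top-left  bias=+0
    (6,0)@(13, 1): e=[-54,72,0] → .  [on edge]
    (3,1)@(7, 3): e=[-18,36,0] → .  [on edge]
    (0,2)@(1, 5): e=[18,0,0] → X  [on edge]
    (1,2)@(3, 5): e=[6,10,2] → X
    (2,2)@(5, 5): e=[-6,20,4] → .
    (0,3)@(1, 7): e=[18,-6,6] → .
    (1,3)@(3, 7): e=[6,4,8] → X
    (2,3)@(5, 7): e=[-6,14,10] → .
    (1,4)@(3, 9): e=[6,-2,14] → .
    (3,7)@(7, 15): e=[-18,0,36] → .  [on edge]
  covered (3 px):
    . . . . . . . . . . . .
    . . . . . . . . . . . .
    X X . . . . . . . . . .
    . X . . . . . . . . . .
    . . . . . . . . . . . .
    . . . . . . . . . . . .
    . . . . . . . . . . . .
    . . . . . . . . . . . .
    . . . . . . . . . . . .
    . . . . . . . . . . . .
T2:
  2·area = 4  (B↔C swapped to make it positive)
  edge (20, 14)→(10, 10): d=(-10,-4) top-left  bias=+0
  edge (10, 10)→(16, 12): d=(6,2) right/bottom  bias=-1
  edge (16, 12)→(20, 14): d=(4,2) right/bottom  bias=-1
    (0,3)@(1, 7): e=[-6,0,10] → .  [on edge]
    (3,4)@(7, 9): e=[-2,0,6] → .  [on edge]
    (6,5)@(13, 11): e=[2,0,2] → .  [on edge]
    (9,6)@(19, 13): e=[6,0,-2] → .  [on edge]
  covered (0 px):
    . . . . . . . . . . . .
    . . . . . . . . . . . .
    . . . . . . . . . . . .
    . . . . . . . . . . . .
    . . . . . . . . . . . .
    . . . . . . . . . . . .
    . . . . . . . . . . . .
    . . . . . . . . . . . .
    . . . . . . . . . . . .
    . . . . . . . . . . . .

Answer: [[0,2],[1,2],[1,3]]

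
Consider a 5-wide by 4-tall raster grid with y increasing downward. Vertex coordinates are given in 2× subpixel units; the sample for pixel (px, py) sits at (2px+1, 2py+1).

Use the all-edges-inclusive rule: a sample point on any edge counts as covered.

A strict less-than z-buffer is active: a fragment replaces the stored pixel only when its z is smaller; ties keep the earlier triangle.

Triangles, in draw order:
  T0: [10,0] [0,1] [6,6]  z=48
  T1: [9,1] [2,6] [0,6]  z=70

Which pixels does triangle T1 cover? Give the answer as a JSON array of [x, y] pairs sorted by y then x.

T0:
  2·area = 56  (B↔C swapped to make it positive)
  edge (10, 0)→(6, 6): d=(-4,6) inclusive
  edge (6, 6)→(0, 1): d=(-6,-5) inclusive
  edge (0, 1)→(10, 0): d=(10,-1) inclusive
    (0,0)@(1, 1): e=[50,5,1] → #
    (1,0)@(3, 1): e=[38,15,3] → #
    (2,0)@(5, 1): e=[26,25,5] → #
    (3,0)@(7, 1): e=[14,35,7] → #
    (4,0)@(9, 1): e=[2,45,9] → #
    (0,1)@(1, 3): e=[42,-7,21] → ·
    (1,1)@(3, 3): e=[30,3,23] → #
    (4,1)@(9, 3): e=[-6,33,29] → ·
    (1,2)@(3, 5): e=[22,-9,43] → ·
    (2,2)@(5, 5): e=[10,1,45] → #
    (3,2)@(7, 5): e=[-2,11,47] → ·
    (2,3)@(5, 7): e=[2,-11,65] → ·
  covered (9 px):
    # # # # #
    · # # # ·
    · · # · ·
    · · · · ·
T1:
  2·area = 10
  edge (9, 1)→(2, 6): d=(-7,5) inclusive
  edge (2, 6)→(0, 6): d=(-2,0) inclusive
  edge (0, 6)→(9, 1): d=(9,-5) inclusive
    (4,0)@(9, 1): e=[0,10,0] → #  [on edge]
    (4,1)@(9, 3): e=[-14,6,18] → ·
    (1,2)@(3, 5): e=[2,2,6] → #
    (2,2)@(5, 5): e=[-8,2,16] → ·
    (1,3)@(3, 7): e=[-12,-2,24] → ·
  covered (2 px):
    · · · · #
    · · · · ·
    · # · · ·
    · · · · ·

Answer: [[4,0],[1,2]]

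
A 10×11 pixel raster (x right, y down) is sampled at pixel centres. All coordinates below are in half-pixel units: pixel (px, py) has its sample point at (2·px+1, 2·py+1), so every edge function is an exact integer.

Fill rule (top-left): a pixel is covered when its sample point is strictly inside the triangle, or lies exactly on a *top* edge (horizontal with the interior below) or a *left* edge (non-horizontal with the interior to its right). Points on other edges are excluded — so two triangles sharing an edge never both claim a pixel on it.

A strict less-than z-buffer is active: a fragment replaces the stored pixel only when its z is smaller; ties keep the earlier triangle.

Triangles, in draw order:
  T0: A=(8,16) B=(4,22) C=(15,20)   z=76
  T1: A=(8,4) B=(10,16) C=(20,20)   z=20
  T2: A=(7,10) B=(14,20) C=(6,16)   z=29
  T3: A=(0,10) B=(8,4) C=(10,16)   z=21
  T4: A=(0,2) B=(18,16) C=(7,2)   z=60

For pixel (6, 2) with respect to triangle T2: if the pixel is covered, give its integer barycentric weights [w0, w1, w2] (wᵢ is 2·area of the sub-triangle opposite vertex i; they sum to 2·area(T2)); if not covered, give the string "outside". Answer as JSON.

T0:
  2·area = 58  (B↔C swapped to make it positive)
  edge (8, 16)→(15, 20): d=(7,4) right/bottom  bias=-1
  edge (15, 20)→(4, 22): d=(-11,2) right/bottom  bias=-1
  edge (4, 22)→(8, 16): d=(4,-6) top-left  bias=+0
    (4,8)@(9, 17): e=[3,45,10] → X
    (5,8)@(11, 17): e=[-5,41,22] → .
    (3,9)@(7, 19): e=[25,27,6] → X
    (5,9)@(11, 19): e=[9,19,30] → X
    (6,9)@(13, 19): e=[1,15,42] → X
    (7,9)@(15, 19): e=[-7,11,54] → .
    (2,10)@(5, 21): e=[47,9,2] → X
    (5,10)@(11, 21): e=[23,-3,38] → .
    (6,10)@(13, 21): e=[15,-7,50] → .
  covered (8 px):
    . . . . . . . . . .
    . . . . . . . . . .
    . . . . . . . . . .
    . . . . . . . . . .
    . . . . . . . . . .
    . . . . . . . . . .
    . . . . . . . . . .
    . . . . . . . . . .
    . . . . X . . . . .
    . . . X X X X . . .
    . . X X X . . . . .
T1:
  2·area = 112  (B↔C swapped to make it positive)
  edge (8, 4)→(20, 20): d=(12,16) right/bottom  bias=-1
  edge (20, 20)→(10, 16): d=(-10,-4) top-left  bias=+0
  edge (10, 16)→(8, 4): d=(-2,-12) top-left  bias=+0
    (4,3)@(9, 7): e=[20,86,6] → X
    (5,3)@(11, 7): e=[-12,94,30] → .
    (4,4)@(9, 9): e=[44,66,2] → X
    (5,4)@(11, 9): e=[12,74,26] → X
    (6,4)@(13, 9): e=[-20,82,50] → .
    (4,5)@(9, 11): e=[68,46,-2] → .
    (5,5)@(11, 11): e=[36,54,22] → X
    (6,5)@(13, 11): e=[4,62,46] → X
    (7,5)@(15, 11): e=[-28,70,70] → .
    (5,6)@(11, 13): e=[60,34,18] → X
    (7,6)@(15, 13): e=[-4,50,66] → .
    (5,7)@(11, 15): e=[84,14,14] → X
  covered (14 px):
    . . . . . . . . . .
    . . . . . . . . . .
    . . . . . . . . . .
    . . . . X . . . . .
    . . . . X X . . . .
    . . . . . X X . . .
    . . . . . X X . . .
    . . . . . X X X . .
    . . . . . . X X X .
    . . . . . . . . . X
    . . . . . . . . . .
T2:
  2·area = 52
  edge (7, 10)→(14, 20): d=(7,10) right/bottom  bias=-1
  edge (14, 20)→(6, 16): d=(-8,-4) top-left  bias=+0
  edge (6, 16)→(7, 10): d=(1,-6) top-left  bias=+0
    (3,5)@(7, 11): e=[7,44,1] → X
    (4,5)@(9, 11): e=[-13,52,13] → .
    (3,6)@(7, 13): e=[21,28,3] → X
    (4,6)@(9, 13): e=[1,36,15] → X
    (5,6)@(11, 13): e=[-19,44,27] → .
    (3,7)@(7, 15): e=[35,12,5] → X
    (5,7)@(11, 15): e=[-5,28,29] → .
    (3,8)@(7, 17): e=[49,-4,7] → .
    (4,8)@(9, 17): e=[29,4,19] → X
    (5,8)@(11, 17): e=[9,12,31] → X
    (6,8)@(13, 17): e=[-11,20,43] → .
    (4,9)@(9, 19): e=[43,-12,21] → .
  covered (8 px):
    . . . . . . . . . .
    . . . . . . . . . .
    . . . . . . . . . .
    . . . . . . . . . .
    . . . . . . . . . .
    . . . X . . . . . .
    . . . X X . . . . .
    . . . X X . . . . .
    . . . . X X . . . .
    . . . . . . X . . .
    . . . . . . . . . .
T3:
  2·area = 108
  edge (0, 10)→(8, 4): d=(8,-6) top-left  bias=+0
  edge (8, 4)→(10, 16): d=(2,12) right/bottom  bias=-1
  edge (10, 16)→(0, 10): d=(-10,-6) top-left  bias=+0
    (3,2)@(7, 5): e=[2,14,92] → X
    (4,2)@(9, 5): e=[14,-10,104] → .
    (2,3)@(5, 7): e=[6,42,60] → X
    (4,3)@(9, 7): e=[30,-6,84] → .
    (1,4)@(3, 9): e=[10,70,28] → X
    (4,4)@(9, 9): e=[46,-2,64] → .
    (1,5)@(3, 11): e=[26,74,8] → X
    (4,5)@(9, 11): e=[62,2,44] → X
    (5,5)@(11, 11): e=[74,-22,56] → .
    (1,6)@(3, 13): e=[42,78,-12] → .
    (2,6)@(5, 13): e=[54,54,0] → X  [on edge]
    (5,6)@(11, 13): e=[90,-18,36] → .
    (7,9)@(15, 19): e=[162,-54,0] → .  [on edge]
  covered (14 px):
    . . . . . . . . . .
    . . . . . . . . . .
    . . . X . . . . . .
    . . X X . . . . . .
    . X X X . . . . . .
    . X X X X . . . . .
    . . X X X . . . . .
    . . . . X . . . . .
    . . . . . . . . . .
    . . . . . . . . . .
    . . . . . . . . . .
T4:
  2·area = 98  (B↔C swapped to make it positive)
  edge (0, 2)→(7, 2): d=(7,0) top-left  bias=+0
  edge (7, 2)→(18, 16): d=(11,14) right/bottom  bias=-1
  edge (18, 16)→(0, 2): d=(-18,-14) top-left  bias=+0
    (1,1)@(3, 3): e=[7,67,24] → X
    (2,1)@(5, 3): e=[7,39,52] → X
    (3,1)@(7, 3): e=[7,11,80] → X
    (4,1)@(9, 3): e=[7,-17,108] → .
    (1,2)@(3, 5): e=[21,89,-12] → .
    (2,2)@(5, 5): e=[21,61,16] → X
    (4,2)@(9, 5): e=[21,5,72] → X
    (5,2)@(11, 5): e=[21,-23,100] → .
    (2,3)@(5, 7): e=[35,83,-20] → .
    (3,3)@(7, 7): e=[35,55,8] → X
    (5,3)@(11, 7): e=[35,-1,64] → .
    (3,4)@(7, 9): e=[49,77,-28] → .
    (4,4)@(9, 9): e=[49,49,0] → X  [on edge]
  covered (13 px):
    . . . . . . . . . .
    . X X X . . . . . .
    . . X X X . . . . .
    . . . X X . . . . .
    . . . . X X . . . .
    . . . . . . X . . .
    . . . . . . . X . .
    . . . . . . . . X .
    . . . . . . . . . .
    . . . . . . . . . .
    . . . . . . . . . .

Final: "outside"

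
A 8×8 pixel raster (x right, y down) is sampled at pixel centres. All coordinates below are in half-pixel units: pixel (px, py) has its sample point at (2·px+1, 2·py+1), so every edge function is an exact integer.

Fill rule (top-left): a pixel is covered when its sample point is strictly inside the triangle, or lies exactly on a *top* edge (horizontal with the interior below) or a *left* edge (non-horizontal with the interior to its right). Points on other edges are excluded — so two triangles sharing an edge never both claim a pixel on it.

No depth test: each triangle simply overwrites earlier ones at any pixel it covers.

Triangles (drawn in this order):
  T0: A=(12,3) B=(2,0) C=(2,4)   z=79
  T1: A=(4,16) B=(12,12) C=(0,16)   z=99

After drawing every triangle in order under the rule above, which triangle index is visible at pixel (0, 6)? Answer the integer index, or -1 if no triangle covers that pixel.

T0:
  2·area = 40  (B↔C swapped to make it positive)
  edge (12, 3)→(2, 4): d=(-10,1) right/bottom  bias=-1
  edge (2, 4)→(2, 0): d=(0,-4) top-left  bias=+0
  edge (2, 0)→(12, 3): d=(10,3) right/bottom  bias=-1
    (1,0)@(3, 1): e=[29,4,7] → X
    (2,0)@(5, 1): e=[27,12,1] → X
    (3,0)@(7, 1): e=[25,20,-5] → .
    (1,1)@(3, 3): e=[9,4,27] → X
    (3,1)@(7, 3): e=[5,20,15] → X
    (4,1)@(9, 3): e=[3,28,9] → X
    (5,1)@(11, 3): e=[1,36,3] → X
    (6,1)@(13, 3): e=[-1,44,-3] → .
    (1,2)@(3, 5): e=[-11,4,47] → .
    (2,2)@(5, 5): e=[-13,12,41] → .
    (3,2)@(7, 5): e=[-15,20,35] → .
    (4,2)@(9, 5): e=[-17,28,29] → .
  covered (7 px):
    . X X . . . . .
    . X X X X X . .
    . . . . . . . .
    . . . . . . . .
    . . . . . . . .
    . . . . . . . .
    . . . . . . . .
    . . . . . . . .
T1:
  2·area = 16  (B↔C swapped to make it positive)
  edge (4, 16)→(0, 16): d=(-4,0) right/bottom  bias=-1
  edge (0, 16)→(12, 12): d=(12,-4) top-left  bias=+0
  edge (12, 12)→(4, 16): d=(-8,4) right/bottom  bias=-1
    (7,5)@(15, 11): e=[20,0,-4] → .  [on edge]
    (4,6)@(9, 13): e=[12,0,4] → X  [on edge]
    (5,6)@(11, 13): e=[12,8,-4] → .
    (1,7)@(3, 15): e=[4,0,12] → X  [on edge]
    (2,7)@(5, 15): e=[4,8,4] → X
    (3,7)@(7, 15): e=[4,16,-4] → .
    (4,7)@(9, 15): e=[4,24,-12] → .
  covered (3 px):
    . . . . . . . .
    . . . . . . . .
    . . . . . . . .
    . . . . . . . .
    . . . . . . . .
    . . . . . . . .
    . . . . X . . .
    . X X . . . . .

Z-buffer (winner per pixel, '.' = empty):
  . 0 0 . . . . .
  . 0 0 0 0 0 . .
  . . . . . . . .
  . . . . . . . .
  . . . . . . . .
  . . . . . . . .
  . . . . 1 . . .
  . 1 1 . . . . .

Result: -1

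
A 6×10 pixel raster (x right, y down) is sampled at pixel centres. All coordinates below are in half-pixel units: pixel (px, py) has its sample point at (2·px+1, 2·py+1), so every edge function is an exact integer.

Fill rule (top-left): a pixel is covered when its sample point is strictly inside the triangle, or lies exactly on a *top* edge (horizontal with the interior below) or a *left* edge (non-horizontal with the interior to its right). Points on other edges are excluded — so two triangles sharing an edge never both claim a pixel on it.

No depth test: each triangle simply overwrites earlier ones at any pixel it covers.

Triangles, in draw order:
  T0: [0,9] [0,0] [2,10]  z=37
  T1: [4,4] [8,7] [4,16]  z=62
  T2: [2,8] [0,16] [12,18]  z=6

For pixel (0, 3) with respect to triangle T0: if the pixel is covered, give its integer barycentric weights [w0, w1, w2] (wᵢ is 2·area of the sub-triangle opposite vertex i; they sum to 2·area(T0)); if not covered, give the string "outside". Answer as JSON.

T0:
  2·area = 18
  edge (0, 9)→(0, 0): d=(0,-9) top-left  bias=+0
  edge (0, 0)→(2, 10): d=(2,10) right/bottom  bias=-1
  edge (2, 10)→(0, 9): d=(-2,-1) top-left  bias=+0
    (0,2)@(1, 5): e=[9,0,9] → ·  [on edge]
    (0,3)@(1, 7): e=[9,4,5] → █
    (1,3)@(3, 7): e=[27,-16,7] → ·
    (0,4)@(1, 9): e=[9,8,1] → █
    (1,4)@(3, 9): e=[27,-12,3] → ·
    (0,5)@(1, 11): e=[9,12,-3] → ·
    (1,7)@(3, 15): e=[27,0,-9] → ·  [on edge]
  covered (2 px):
    · · · · · ·
    · · · · · ·
    · · · · · ·
    █ · · · · ·
    █ · · · · ·
    · · · · · ·
    · · · · · ·
    · · · · · ·
    · · · · · ·
    · · · · · ·
T1:
  2·area = 48
  edge (4, 4)→(8, 7): d=(4,3) right/bottom  bias=-1
  edge (8, 7)→(4, 16): d=(-4,9) right/bottom  bias=-1
  edge (4, 16)→(4, 4): d=(0,-12) top-left  bias=+0
    (2,2)@(5, 5): e=[1,35,12] → █
    (3,2)@(7, 5): e=[-5,17,36] → ·
    (2,3)@(5, 7): e=[9,27,12] → █
    (3,3)@(7, 7): e=[3,9,36] → █
    (4,3)@(9, 7): e=[-3,-9,60] → ·
    (2,4)@(5, 9): e=[17,19,12] → █
    (4,4)@(9, 9): e=[5,-17,60] → ·
    (2,5)@(5, 11): e=[25,11,12] → █
    (3,5)@(7, 11): e=[19,-7,36] → ·
    (2,6)@(5, 13): e=[33,3,12] → █
    (3,6)@(7, 13): e=[27,-15,36] → ·
    (2,7)@(5, 15): e=[41,-5,12] → ·
  covered (7 px):
    · · · · · ·
    · · · · · ·
    · · █ · · ·
    · · █ █ · ·
    · · █ █ · ·
    · · █ · · ·
    · · █ · · ·
    · · · · · ·
    · · · · · ·
    · · · · · ·
T2:
  2·area = 100  (B↔C swapped to make it positive)
  edge (2, 8)→(12, 18): d=(10,10) right/bottom  bias=-1
  edge (12, 18)→(0, 16): d=(-12,-2) top-left  bias=+0
  edge (0, 16)→(2, 8): d=(2,-8) top-left  bias=+0
    (0,3)@(1, 7): e=[0,110,-10] → ·  [on edge]
    (1,4)@(3, 9): e=[0,90,10] → ·  [on edge]
    (1,5)@(3, 11): e=[20,66,14] → █
    (2,5)@(5, 11): e=[0,70,30] → ·  [on edge]
    (0,6)@(1, 13): e=[60,38,2] → █
    (2,6)@(5, 13): e=[20,46,34] → █
    (3,6)@(7, 13): e=[0,50,50] → ·  [on edge]
    (0,7)@(1, 15): e=[80,14,6] → █
    (3,7)@(7, 15): e=[20,26,54] → █
    (4,7)@(9, 15): e=[0,30,70] → ·  [on edge]
    (0,8)@(1, 17): e=[100,-10,10] → ·
    (1,8)@(3, 17): e=[80,-6,26] → ·
    (5,8)@(11, 17): e=[0,10,90] → ·  [on edge]
  covered (10 px):
    · · · · · ·
    · · · · · ·
    · · · · · ·
    · · · · · ·
    · · · · · ·
    · █ · · · ·
    █ █ █ · · ·
    █ █ █ █ · ·
    · · · █ █ ·
    · · · · · ·

Result: [4,5,9]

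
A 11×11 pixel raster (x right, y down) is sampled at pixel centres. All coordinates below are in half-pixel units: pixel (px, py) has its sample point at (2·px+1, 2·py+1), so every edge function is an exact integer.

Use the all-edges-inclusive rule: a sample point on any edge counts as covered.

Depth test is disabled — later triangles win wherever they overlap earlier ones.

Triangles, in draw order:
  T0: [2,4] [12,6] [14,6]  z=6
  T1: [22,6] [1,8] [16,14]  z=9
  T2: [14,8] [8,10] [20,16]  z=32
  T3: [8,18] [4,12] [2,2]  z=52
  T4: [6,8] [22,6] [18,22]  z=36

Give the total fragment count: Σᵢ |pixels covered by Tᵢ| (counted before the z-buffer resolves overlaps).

T0:
  2·area = 4  (B↔C swapped to make it positive)
  edge (2, 4)→(14, 6): d=(12,2) inclusive
  edge (14, 6)→(12, 6): d=(-2,0) inclusive
  edge (12, 6)→(2, 4): d=(-10,-2) inclusive
    (3,2)@(7, 5): e=[2,2,0] → X  [on edge]
    (4,2)@(9, 5): e=[-2,2,4] → .
    (3,3)@(7, 7): e=[26,-2,-20] → .
    (8,3)@(17, 7): e=[6,-2,0] → .  [on edge]
  covered (1 px):
    . . . . . . . . . . .
    . . . . . . . . . . .
    . . . X . . . . . . .
    . . . . . . . . . . .
    . . . . . . . . . . .
    . . . . . . . . . . .
    . . . . . . . . . . .
    . . . . . . . . . . .
    . . . . . . . . . . .
    . . . . . . . . . . .
    . . . . . . . . . . .
T1:
  2·area = 156  (B↔C swapped to make it positive)
  edge (22, 6)→(16, 14): d=(-6,8) inclusive
  edge (16, 14)→(1, 8): d=(-15,-6) inclusive
  edge (1, 8)→(22, 6): d=(21,-2) inclusive
    (6,3)@(13, 7): e=[66,87,3] → X
    (7,3)@(15, 7): e=[50,99,7] → X
    (8,3)@(17, 7): e=[34,111,11] → X
    (9,3)@(19, 7): e=[18,123,15] → X
    (10,3)@(21, 7): e=[2,135,19] → X
    (2,4)@(5, 9): e=[118,9,29] → X
    (3,4)@(7, 9): e=[102,21,33] → X
    (4,4)@(9, 9): e=[86,33,37] → X
    (5,4)@(11, 9): e=[70,45,41] → X
    (10,4)@(21, 9): e=[-10,105,61] → .
    (2,5)@(5, 11): e=[106,-21,71] → .
    (3,5)@(7, 11): e=[90,-9,75] → .
  covered (19 px):
    . . . . . . . . . . .
    . . . . . . . . . . .
    . . . . . . . . . . .
    . . . . . . X X X X X
    . . X X X X X X X X .
    . . . . X X X X X . .
    . . . . . . . X . . .
    . . . . . . . . . . .
    . . . . . . . . . . .
    . . . . . . . . . . .
    . . . . . . . . . . .
T2:
  2·area = 60  (B↔C swapped to make it positive)
  edge (14, 8)→(20, 16): d=(6,8) inclusive
  edge (20, 16)→(8, 10): d=(-12,-6) inclusive
  edge (8, 10)→(14, 8): d=(6,-2) inclusive
    (8,3)@(17, 7): e=[-30,90,0] → .  [on edge]
    (5,4)@(11, 9): e=[30,30,0] → X  [on edge]
    (6,4)@(13, 9): e=[14,42,4] → X
    (7,4)@(15, 9): e=[-2,54,8] → .
    (2,5)@(5, 11): e=[90,-30,0] → .  [on edge]
    (5,5)@(11, 11): e=[42,6,12] → X
    (7,5)@(15, 11): e=[10,30,20] → X
    (8,5)@(17, 11): e=[-6,42,24] → .
    (5,6)@(11, 13): e=[54,-18,24] → .
    (6,6)@(13, 13): e=[38,-6,28] → .
    (7,6)@(15, 13): e=[22,6,32] → X
    (8,6)@(17, 13): e=[6,18,36] → X
  covered (8 px):
    . . . . . . . . . . .
    . . . . . . . . . . .
    . . . . . . . . . . .
    . . . . . . . . . . .
    . . . . . X X . . . .
    . . . . . X X X . . .
    . . . . . . . X X . .
    . . . . . . . . . X .
    . . . . . . . . . . .
    . . . . . . . . . . .
    . . . . . . . . . . .
T3:
  2·area = 28
  edge (8, 18)→(4, 12): d=(-4,-6) inclusive
  edge (4, 12)→(2, 2): d=(-2,-10) inclusive
  edge (2, 2)→(8, 18): d=(6,16) inclusive
    (1,2)@(3, 5): e=[22,4,2] → X
    (2,2)@(5, 5): e=[34,24,-30] → .
    (1,3)@(3, 7): e=[14,0,14] → X  [on edge]
    (2,3)@(5, 7): e=[26,20,-18] → .
    (1,4)@(3, 9): e=[6,-4,26] → .
    (2,5)@(5, 11): e=[10,12,6] → X
    (3,5)@(7, 11): e=[22,32,-26] → .
    (2,6)@(5, 13): e=[2,8,18] → X
    (3,6)@(7, 13): e=[14,28,-14] → .
    (2,7)@(5, 15): e=[-6,4,30] → .
    (2,8)@(5, 17): e=[-14,0,42] → .  [on edge]
  covered (4 px):
    . . . . . . . . . . .
    . . . . . . . . . . .
    . X . . . . . . . . .
    . X . . . . . . . . .
    . . . . . . . . . . .
    . . X . . . . . . . .
    . . X . . . . . . . .
    . . . . . . . . . . .
    . . . . . . . . . . .
    . . . . . . . . . . .
    . . . . . . . . . . .
T4:
  2·area = 248
  edge (6, 8)→(22, 6): d=(16,-2) inclusive
  edge (22, 6)→(18, 22): d=(-4,16) inclusive
  edge (18, 22)→(6, 8): d=(-12,-14) inclusive
    (7,3)@(15, 7): e=[2,108,138] → X
    (8,3)@(17, 7): e=[6,76,166] → X
    (9,3)@(19, 7): e=[10,44,194] → X
    (10,3)@(21, 7): e=[14,12,222] → X
    (3,4)@(7, 9): e=[18,228,2] → X
    (4,4)@(9, 9): e=[22,196,30] → X
    (5,4)@(11, 9): e=[26,164,58] → X
    (6,4)@(13, 9): e=[30,132,86] → X
    (3,5)@(7, 11): e=[50,220,-22] → .
    (4,5)@(9, 11): e=[54,188,6] → X
    (10,5)@(21, 11): e=[78,-4,174] → .
    (4,6)@(9, 13): e=[86,180,-18] → .
  covered (31 px):
    . . . . . . . . . . .
    . . . . . . . . . . .
    . . . . . . . . . . .
    . . . . . . . X X X X
    . . . X X X X X X X X
    . . . . X X X X X X .
    . . . . . X X X X X .
    . . . . . . X X X X .
    . . . . . . . X X X .
    . . . . . . . . X . .
    . . . . . . . . . . .

Final: 63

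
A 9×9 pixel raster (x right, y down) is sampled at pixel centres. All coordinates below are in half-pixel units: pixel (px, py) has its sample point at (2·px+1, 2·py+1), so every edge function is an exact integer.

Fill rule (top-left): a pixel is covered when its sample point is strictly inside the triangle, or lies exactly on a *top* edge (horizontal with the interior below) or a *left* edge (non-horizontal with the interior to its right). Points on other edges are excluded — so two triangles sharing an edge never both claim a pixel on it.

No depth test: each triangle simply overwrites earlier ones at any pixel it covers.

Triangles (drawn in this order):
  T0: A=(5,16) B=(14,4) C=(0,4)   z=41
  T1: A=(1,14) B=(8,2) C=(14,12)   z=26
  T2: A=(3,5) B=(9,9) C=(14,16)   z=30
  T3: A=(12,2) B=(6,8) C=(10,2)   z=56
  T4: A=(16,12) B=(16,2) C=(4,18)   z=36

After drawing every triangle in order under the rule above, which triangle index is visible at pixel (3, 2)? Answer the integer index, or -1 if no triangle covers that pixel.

T0:
  2·area = 168  (B↔C swapped to make it positive)
  edge (5, 16)→(0, 4): d=(-5,-12) top-left  bias=+0
  edge (0, 4)→(14, 4): d=(14,0) top-left  bias=+0
  edge (14, 4)→(5, 16): d=(-9,12) right/bottom  bias=-1
    (0,2)@(1, 5): e=[7,14,147] → #
    (1,2)@(3, 5): e=[31,14,123] → #
    (2,2)@(5, 5): e=[55,14,99] → #
    (3,2)@(7, 5): e=[79,14,75] → #
    (4,2)@(9, 5): e=[103,14,51] → #
    (5,2)@(11, 5): e=[127,14,27] → #
    (6,2)@(13, 5): e=[151,14,3] → #
    (7,2)@(15, 5): e=[175,14,-21] → ·
    (0,3)@(1, 7): e=[-3,42,129] → ·
    (1,3)@(3, 7): e=[21,42,105] → #
    (6,3)@(13, 7): e=[141,42,-15] → ·
    (1,4)@(3, 9): e=[11,70,87] → #
  covered (22 px):
    · · · · · · · · ·
    · · · · · · · · ·
    # # # # # # # · ·
    · # # # # # · · ·
    · # # # # · · · ·
    · # # # · · · · ·
    · · # # · · · · ·
    · · # · · · · · ·
    · · · · · · · · ·
T1:
  2·area = 142
  edge (1, 14)→(8, 2): d=(7,-12) top-left  bias=+0
  edge (8, 2)→(14, 12): d=(6,10) right/bottom  bias=-1
  edge (14, 12)→(1, 14): d=(-13,2) right/bottom  bias=-1
    (3,2)@(7, 5): e=[9,28,105] → #
    (4,2)@(9, 5): e=[33,8,101] → #
    (5,2)@(11, 5): e=[57,-12,97] → ·
    (3,3)@(7, 7): e=[23,40,79] → #
    (5,3)@(11, 7): e=[71,0,71] → ·  [on edge]
    (2,4)@(5, 9): e=[13,72,57] → #
    (5,4)@(11, 9): e=[85,12,45] → #
    (6,4)@(13, 9): e=[109,-8,41] → ·
    (1,5)@(3, 11): e=[3,104,35] → #
    (6,5)@(13, 11): e=[123,4,15] → #
    (7,5)@(15, 11): e=[147,-16,11] → ·
    (1,6)@(3, 13): e=[17,116,9] → #
    (8,8)@(17, 17): e=[213,0,-71] → ·  [on edge]
  covered (17 px):
    · · · · · · · · ·
    · · · · · · · · ·
    · · · # # · · · ·
    · · · # # · · · ·
    · · # # # # · · ·
    · # # # # # # · ·
    · # # # · · · · ·
    · · · · · · · · ·
    · · · · · · · · ·
T2:
  2·area = 22
  edge (3, 5)→(9, 9): d=(6,4) right/bottom  bias=-1
  edge (9, 9)→(14, 16): d=(5,7) right/bottom  bias=-1
  edge (14, 16)→(3, 5): d=(-11,-11) top-left  bias=+0
    (0,1)@(1, 3): e=[-4,26,0] → ·  [on edge]
    (1,2)@(3, 5): e=[0,22,0] → ·  [on edge]
    (2,3)@(5, 7): e=[4,18,0] → #  [on edge]
    (3,3)@(7, 7): e=[-4,4,22] → ·
    (2,4)@(5, 9): e=[16,28,-22] → ·
    (3,4)@(7, 9): e=[8,14,0] → #  [on edge]
    (4,4)@(9, 9): e=[0,0,22] → ·  [on edge]
    (3,5)@(7, 11): e=[20,24,-22] → ·
    (4,5)@(9, 11): e=[12,10,0] → #  [on edge]
    (5,5)@(11, 11): e=[4,-4,22] → ·
    (4,6)@(9, 13): e=[24,20,-22] → ·
    (5,6)@(11, 13): e=[16,6,0] → #  [on edge]
    (7,6)@(15, 13): e=[0,-22,44] → ·  [on edge]
    (6,7)@(13, 15): e=[20,2,0] → #  [on edge]
    (7,8)@(15, 17): e=[24,-2,0] → ·  [on edge]
  covered (5 px):
    · · · · · · · · ·
    · · · · · · · · ·
    · · · · · · · · ·
    · · # · · · · · ·
    · · · # · · · · ·
    · · · · # · · · ·
    · · · · · # · · ·
    · · · · · · # · ·
    · · · · · · · · ·
T3:
  2·area = 12
  edge (12, 2)→(6, 8): d=(-6,6) right/bottom  bias=-1
  edge (6, 8)→(10, 2): d=(4,-6) top-left  bias=+0
  edge (10, 2)→(12, 2): d=(2,0) top-left  bias=+0
    (6,0)@(13, 1): e=[0,14,-2] → ·  [on edge]
    (5,1)@(11, 3): e=[0,10,2] → ·  [on edge]
    (4,2)@(9, 5): e=[0,6,6] → ·  [on edge]
    (3,3)@(7, 7): e=[0,2,10] → ·  [on edge]
    (2,4)@(5, 9): e=[0,-2,14] → ·  [on edge]
    (1,5)@(3, 11): e=[0,-6,18] → ·  [on edge]
    (0,6)@(1, 13): e=[0,-10,22] → ·  [on edge]
  covered (0 px):
    · · · · · · · · ·
    · · · · · · · · ·
    · · · · · · · · ·
    · · · · · · · · ·
    · · · · · · · · ·
    · · · · · · · · ·
    · · · · · · · · ·
    · · · · · · · · ·
    · · · · · · · · ·
T4:
  2·area = 120  (B↔C swapped to make it positive)
  edge (16, 12)→(4, 18): d=(-12,6) right/bottom  bias=-1
  edge (4, 18)→(16, 2): d=(12,-16) top-left  bias=+0
  edge (16, 2)→(16, 12): d=(0,10) right/bottom  bias=-1
    (7,2)@(15, 5): e=[90,20,10] → #
    (8,2)@(17, 5): e=[78,52,-10] → ·
    (6,3)@(13, 7): e=[78,12,30] → #
    (8,3)@(17, 7): e=[54,76,-10] → ·
    (5,4)@(11, 9): e=[66,4,50] → #
    (8,4)@(17, 9): e=[30,100,-10] → ·
    (5,5)@(11, 11): e=[42,28,50] → #
    (8,5)@(17, 11): e=[6,124,-10] → ·
    (4,6)@(9, 13): e=[30,20,70] → #
    (7,6)@(15, 13): e=[-6,116,10] → ·
    (3,7)@(7, 15): e=[18,12,90] → #
    (5,7)@(11, 15): e=[-6,76,50] → ·
  covered (15 px):
    · · · · · · · · ·
    · · · · · · · · ·
    · · · · · · · # ·
    · · · · · · # # ·
    · · · · · # # # ·
    · · · · · # # # ·
    · · · · # # # · ·
    · · · # # · · · ·
    · · # · · · · · ·

Z-buffer (winner per pixel, '.' = empty):
  . . . . . . . . .
  . . . . . . . . .
  0 0 0 1 1 0 0 4 .
  . 0 2 1 1 0 4 4 .
  . 0 1 2 1 4 4 4 .
  . 1 1 1 2 4 4 4 .
  . 1 1 1 4 4 4 . .
  . . 0 4 4 . 2 . .
  . . 4 . . . . . .

Answer: 1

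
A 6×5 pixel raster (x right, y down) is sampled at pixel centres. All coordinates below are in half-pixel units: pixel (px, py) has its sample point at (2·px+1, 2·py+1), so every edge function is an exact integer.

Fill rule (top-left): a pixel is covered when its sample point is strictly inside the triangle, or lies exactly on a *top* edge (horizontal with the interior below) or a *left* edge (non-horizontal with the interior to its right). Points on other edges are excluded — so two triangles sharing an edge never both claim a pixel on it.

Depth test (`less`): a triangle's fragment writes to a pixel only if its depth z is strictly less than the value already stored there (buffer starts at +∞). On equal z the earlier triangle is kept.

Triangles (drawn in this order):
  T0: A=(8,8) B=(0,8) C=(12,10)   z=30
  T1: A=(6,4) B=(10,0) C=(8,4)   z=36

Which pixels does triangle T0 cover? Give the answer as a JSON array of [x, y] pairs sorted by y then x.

T0:
  2·area = 16  (B↔C swapped to make it positive)
  edge (8, 8)→(12, 10): d=(4,2) right/bottom  bias=-1
  edge (12, 10)→(0, 8): d=(-12,-2) top-left  bias=+0
  edge (0, 8)→(8, 8): d=(8,0) top-left  bias=+0
    (3,4)@(7, 9): e=[6,2,8] → X
    (4,4)@(9, 9): e=[2,6,8] → X
    (5,4)@(11, 9): e=[-2,10,8] → .
  covered (2 px):
    . . . . . .
    . . . . . .
    . . . . . .
    . . . . . .
    . . . X X .
T1:
  2·area = 8
  edge (6, 4)→(10, 0): d=(4,-4) top-left  bias=+0
  edge (10, 0)→(8, 4): d=(-2,4) right/bottom  bias=-1
  edge (8, 4)→(6, 4): d=(-2,0) right/bottom  bias=-1
    (4,0)@(9, 1): e=[0,2,6] → X  [on edge]
    (5,0)@(11, 1): e=[8,-6,6] → .
    (3,1)@(7, 3): e=[0,6,2] → X  [on edge]
    (4,1)@(9, 3): e=[8,-2,2] → .
    (2,2)@(5, 5): e=[0,10,-2] → .  [on edge]
    (3,2)@(7, 5): e=[8,2,-2] → .
    (1,3)@(3, 7): e=[0,14,-6] → .  [on edge]
    (0,4)@(1, 9): e=[0,18,-10] → .  [on edge]
  covered (2 px):
    . . . . X .
    . . . X . .
    . . . . . .
    . . . . . .
    . . . . . .

Result: [[3,4],[4,4]]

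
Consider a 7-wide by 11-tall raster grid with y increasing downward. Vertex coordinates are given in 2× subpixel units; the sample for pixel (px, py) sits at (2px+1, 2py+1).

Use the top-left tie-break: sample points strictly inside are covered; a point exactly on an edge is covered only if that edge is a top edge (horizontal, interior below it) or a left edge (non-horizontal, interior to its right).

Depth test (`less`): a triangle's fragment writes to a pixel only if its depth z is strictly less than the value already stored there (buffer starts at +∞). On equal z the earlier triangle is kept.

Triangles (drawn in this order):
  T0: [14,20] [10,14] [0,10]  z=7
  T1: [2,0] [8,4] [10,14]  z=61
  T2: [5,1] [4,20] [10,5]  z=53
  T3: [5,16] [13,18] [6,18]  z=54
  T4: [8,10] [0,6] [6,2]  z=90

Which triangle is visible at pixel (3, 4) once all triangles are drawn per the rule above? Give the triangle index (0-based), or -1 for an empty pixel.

T0:
  2·area = 44  (B↔C swapped to make it positive)
  edge (14, 20)→(0, 10): d=(-14,-10) top-left  bias=+0
  edge (0, 10)→(10, 14): d=(10,4) right/bottom  bias=-1
  edge (10, 14)→(14, 20): d=(4,6) right/bottom  bias=-1
    (2,6)@(5, 13): e=[8,10,26] → #
    (3,6)@(7, 13): e=[28,2,14] → #
    (4,6)@(9, 13): e=[48,-6,2] → ·
    (2,7)@(5, 15): e=[-20,30,34] → ·
    (3,7)@(7, 15): e=[0,22,22] → #  [on edge]
    (4,7)@(9, 15): e=[20,14,10] → #
    (5,7)@(11, 15): e=[40,6,-2] → ·
    (3,8)@(7, 17): e=[-28,42,30] → ·
    (4,8)@(9, 17): e=[-8,34,18] → ·
    (5,8)@(11, 17): e=[12,26,6] → #
    (6,8)@(13, 17): e=[32,18,-6] → ·
    (5,9)@(11, 19): e=[-16,46,14] → ·
  covered (6 px):
    · · · · · · ·
    · · · · · · ·
    · · · · · · ·
    · · · · · · ·
    · · · · · · ·
    · · · · · · ·
    · · # # · · ·
    · · · # # · ·
    · · · · · # ·
    · · · · · · #
    · · · · · · ·
T1:
  2·area = 52
  edge (2, 0)→(8, 4): d=(6,4) right/bottom  bias=-1
  edge (8, 4)→(10, 14): d=(2,10) right/bottom  bias=-1
  edge (10, 14)→(2, 0): d=(-8,-14) top-left  bias=+0
    (1,0)@(3, 1): e=[2,44,6] → #
    (2,0)@(5, 1): e=[-6,24,34] → ·
    (1,1)@(3, 3): e=[14,48,-10] → ·
    (2,1)@(5, 3): e=[6,28,18] → #
    (3,1)@(7, 3): e=[-2,8,46] → ·
    (2,2)@(5, 5): e=[18,32,2] → #
    (3,2)@(7, 5): e=[10,12,30] → #
    (4,2)@(9, 5): e=[2,-8,58] → ·
    (2,3)@(5, 7): e=[30,36,-14] → ·
    (3,3)@(7, 7): e=[22,16,14] → #
    (4,3)@(9, 7): e=[14,-4,42] → ·
    (3,4)@(7, 9): e=[34,20,-2] → ·
    (4,4)@(9, 9): e=[26,0,26] → ·  [on edge]
    (5,9)@(11, 19): e=[78,0,-26] → ·  [on edge]
  covered (6 px):
    · # · · · · ·
    · · # · · · ·
    · · # # · · ·
    · · · # · · ·
    · · · · · · ·
    · · · · # · ·
    · · · · · · ·
    · · · · · · ·
    · · · · · · ·
    · · · · · · ·
    · · · · · · ·
T2:
  2·area = 99  (B↔C swapped to make it positive)
  edge (5, 1)→(10, 5): d=(5,4) right/bottom  bias=-1
  edge (10, 5)→(4, 20): d=(-6,15) right/bottom  bias=-1
  edge (4, 20)→(5, 1): d=(1,-19) top-left  bias=+0
    (2,0)@(5, 1): e=[0,99,0] → ·  [on edge]
    (2,1)@(5, 3): e=[10,87,2] → #
    (3,1)@(7, 3): e=[2,57,40] → #
    (4,1)@(9, 3): e=[-6,27,78] → ·
    (2,2)@(5, 5): e=[20,75,4] → #
    (4,2)@(9, 5): e=[4,15,80] → #
    (5,2)@(11, 5): e=[-4,-15,118] → ·
    (2,3)@(5, 7): e=[30,63,6] → #
    (5,3)@(11, 7): e=[6,-27,120] → ·
    (2,4)@(5, 9): e=[40,51,8] → #
    (4,4)@(9, 9): e=[24,-9,84] → ·
    (2,5)@(5, 11): e=[50,39,10] → #
  covered (15 px):
    · · · · · · ·
    · · # # · · ·
    · · # # # · ·
    · · # # # · ·
    · · # # · · ·
    · · # # · · ·
    · · # · · · ·
    · · # · · · ·
    · · # · · · ·
    · · · · · · ·
    · · · · · · ·
T3:
  2·area = 14
  edge (5, 16)→(13, 18): d=(8,2) right/bottom  bias=-1
  edge (13, 18)→(6, 18): d=(-7,0) right/bottom  bias=-1
  edge (6, 18)→(5, 16): d=(-1,-2) top-left  bias=+0
    (0,7)@(1, 15): e=[0,21,-7] → ·  [on edge]
    (3,8)@(7, 17): e=[4,7,3] → #
    (4,8)@(9, 17): e=[0,7,7] → ·  [on edge]
    (3,9)@(7, 19): e=[20,-7,1] → ·
  covered (1 px):
    · · · · · · ·
    · · · · · · ·
    · · · · · · ·
    · · · · · · ·
    · · · · · · ·
    · · · · · · ·
    · · · · · · ·
    · · · · · · ·
    · · · # · · ·
    · · · · · · ·
    · · · · · · ·
T4:
  2·area = 56
  edge (8, 10)→(0, 6): d=(-8,-4) top-left  bias=+0
  edge (0, 6)→(6, 2): d=(6,-4) top-left  bias=+0
  edge (6, 2)→(8, 10): d=(2,8) right/bottom  bias=-1
    (2,1)@(5, 3): e=[44,2,10] → #
    (3,1)@(7, 3): e=[52,10,-6] → ·
    (1,2)@(3, 5): e=[20,6,30] → #
    (3,2)@(7, 5): e=[36,22,-2] → ·
    (1,3)@(3, 7): e=[4,18,34] → #
    (3,3)@(7, 7): e=[20,34,2] → #
    (4,3)@(9, 7): e=[28,42,-14] → ·
    (1,4)@(3, 9): e=[-12,30,38] → ·
    (2,4)@(5, 9): e=[-4,38,22] → ·
    (3,4)@(7, 9): e=[4,46,6] → #
    (4,4)@(9, 9): e=[12,54,-10] → ·
    (3,5)@(7, 11): e=[-12,58,10] → ·
  covered (7 px):
    · · · · · · ·
    · · # · · · ·
    · # # · · · ·
    · # # # · · ·
    · · · # · · ·
    · · · · · · ·
    · · · · · · ·
    · · · · · · ·
    · · · · · · ·
    · · · · · · ·
    · · · · · · ·

Z-buffer (winner per pixel, '.' = empty):
  . 1 . . . . .
  . . 2 2 . . .
  . 4 2 2 2 . .
  . 4 2 2 2 . .
  . . 2 2 . . .
  . . 2 2 1 . .
  . . 0 0 . . .
  . . 2 0 0 . .
  . . 2 3 . 0 .
  . . . . . . 0
  . . . . . . .

Result: 2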